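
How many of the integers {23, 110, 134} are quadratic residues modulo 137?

0

(23/137) = -1 → non-residue.
(110/137) = -1 → non-residue.
(134/137) = -1 → non-residue.
Total quadratic residues among the 3: 0.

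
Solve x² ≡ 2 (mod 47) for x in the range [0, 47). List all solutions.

7, 40

Since 47 ≡ 3 (mod 4), a square root of 2 is 2^((47+1)/4) = 2^12 mod 47.
Repeated squaring: 2^2≡4, 2^4≡16, 2^8≡21 (mod 47).
2^12 = 2^(8+4) ≡ 7 (mod 47).
Check: 7² = 49 ≡ 2 (mod 47). The two roots are 7 and 40.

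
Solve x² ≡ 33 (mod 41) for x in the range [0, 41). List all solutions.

19, 22

41 ≡ 1 (mod 4), so we find a root by search.
Trying successive values, 19² = 361 ≡ 33 (mod 41). The other root is 41 − 19 = 22.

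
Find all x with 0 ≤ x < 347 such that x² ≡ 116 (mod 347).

84, 263

Since 347 ≡ 3 (mod 4), a square root of 116 is 116^((347+1)/4) = 116^87 mod 347.
Repeated squaring: 116^2≡270, 116^4≡30, 116^8≡206, 116^16≡102, 116^32≡341, 116^64≡36 (mod 347).
116^87 = 116^(64+16+4+2+1) ≡ 263 (mod 347).
Check: 263² = 69169 ≡ 116 (mod 347). The two roots are 84 and 263.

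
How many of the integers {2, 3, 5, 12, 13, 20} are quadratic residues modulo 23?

4

(2/23) = +1 → QR.
(3/23) = +1 → QR.
(5/23) = -1 → non-residue.
(12/23) = +1 → QR.
(13/23) = +1 → QR.
(20/23) = -1 → non-residue.
Total quadratic residues among the 6: 4.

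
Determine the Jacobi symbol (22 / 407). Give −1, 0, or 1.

0

Pull out 2: since 407 ≡ 7 (mod 8), (2/407) = +1.
Reciprocity: 11 ≡ 3 and 407 ≡ 3 (mod 4), so (11/407) = −(407/11).
Reduce top mod 11: now compute (0/11).
Top reduces to 0: gcd > 1, so the symbol is 0.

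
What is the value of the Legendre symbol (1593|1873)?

Reciprocity: 1593 ≡ 1 and 1873 ≡ 1 (mod 4), so (1593/1873) = +(1873/1593).
Reduce top mod 1593: now compute (280/1593).
Pull out 2^3: since 1593 ≡ 1 (mod 8), (2/1593) = +1, so (2/1593)^3 = +1.
Reciprocity: 35 ≡ 3 and 1593 ≡ 1 (mod 4), so (35/1593) = +(1593/35).
Reduce top mod 35: now compute (18/35).
Pull out 2: since 35 ≡ 3 (mod 8), (2/35) = -1.
Reciprocity: 9 ≡ 1 and 35 ≡ 3 (mod 4), so (9/35) = +(35/9).
Reduce top mod 9: now compute (8/9).
Pull out 2^3: since 9 ≡ 1 (mod 8), (2/9) = +1, so (2/9)^3 = +1.
Reached (1/9) = 1. Collecting the sign flips along the way, the symbol is -1.

-1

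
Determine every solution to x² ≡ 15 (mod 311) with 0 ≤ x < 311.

Since 311 ≡ 3 (mod 4), a square root of 15 is 15^((311+1)/4) = 15^78 mod 311.
Repeated squaring: 15^2≡225, 15^4≡243, 15^8≡270, 15^16≡126, 15^32≡15, 15^64≡225 (mod 311).
15^78 = 15^(64+8+4+2) ≡ 126 (mod 311).
Check: 126² = 15876 ≡ 15 (mod 311). The two roots are 126 and 185.

126, 185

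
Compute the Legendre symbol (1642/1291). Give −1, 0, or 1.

-1

First reduce: 1642 ≡ 351 (mod 1291).
Reciprocity: 351 ≡ 3 and 1291 ≡ 3 (mod 4), so (351/1291) = −(1291/351).
Reduce top mod 351: now compute (238/351).
Pull out 2: since 351 ≡ 7 (mod 8), (2/351) = +1.
Reciprocity: 119 ≡ 3 and 351 ≡ 3 (mod 4), so (119/351) = −(351/119).
Reduce top mod 119: now compute (113/119).
Reciprocity: 113 ≡ 1 and 119 ≡ 3 (mod 4), so (113/119) = +(119/113).
Reduce top mod 113: now compute (6/113).
Pull out 2: since 113 ≡ 1 (mod 8), (2/113) = +1.
Reciprocity: 3 ≡ 3 and 113 ≡ 1 (mod 4), so (3/113) = +(113/3).
Reduce top mod 3: now compute (2/3).
Pull out 2: since 3 ≡ 3 (mod 8), (2/3) = -1.
Reached (1/3) = 1. Collecting the sign flips along the way, the symbol is -1.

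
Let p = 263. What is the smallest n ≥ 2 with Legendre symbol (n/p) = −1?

(2/263) = +1, so 2 is a residue.
(3/263) = +1, so 3 is a residue.
(4/263) = +1, so 4 is a residue.
(5/263) = −1, so 5 is the smallest positive non-residue mod 263.

5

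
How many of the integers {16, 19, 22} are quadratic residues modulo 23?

(16/23) = +1 → QR.
(19/23) = -1 → non-residue.
(22/23) = -1 → non-residue.
Total quadratic residues among the 3: 1.

1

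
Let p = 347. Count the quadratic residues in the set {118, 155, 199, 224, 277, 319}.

(118/347) = -1 → non-residue.
(155/347) = -1 → non-residue.
(199/347) = +1 → QR.
(224/347) = +1 → QR.
(277/347) = +1 → QR.
(319/347) = +1 → QR.
Total quadratic residues among the 6: 4.

4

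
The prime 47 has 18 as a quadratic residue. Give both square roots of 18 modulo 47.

21, 26

Since 47 ≡ 3 (mod 4), a square root of 18 is 18^((47+1)/4) = 18^12 mod 47.
Repeated squaring: 18^2≡42, 18^4≡25, 18^8≡14 (mod 47).
18^12 = 18^(8+4) ≡ 21 (mod 47).
Check: 21² = 441 ≡ 18 (mod 47). The two roots are 21 and 26.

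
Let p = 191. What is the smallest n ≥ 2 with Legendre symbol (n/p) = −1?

7

(2/191) = +1, so 2 is a residue.
(3/191) = +1, so 3 is a residue.
(4/191) = +1, so 4 is a residue.
(5/191) = +1, so 5 is a residue.
(6/191) = +1, so 6 is a residue.
(7/191) = −1, so 7 is the smallest positive non-residue mod 191.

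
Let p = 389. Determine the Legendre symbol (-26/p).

First reduce: -26 ≡ 363 (mod 389).
Reciprocity: 363 ≡ 3 and 389 ≡ 1 (mod 4), so (363/389) = +(389/363).
Reduce top mod 363: now compute (26/363).
Pull out 2: since 363 ≡ 3 (mod 8), (2/363) = -1.
Reciprocity: 13 ≡ 1 and 363 ≡ 3 (mod 4), so (13/363) = +(363/13).
Reduce top mod 13: now compute (12/13).
Pull out 2^2: since 13 ≡ 5 (mod 8), (2/13) = -1, so (2/13)^2 = +1.
Reciprocity: 3 ≡ 3 and 13 ≡ 1 (mod 4), so (3/13) = +(13/3).
Reduce top mod 3: now compute (1/3).
Reached (1/3) = 1. Collecting the sign flips along the way, the symbol is -1.

-1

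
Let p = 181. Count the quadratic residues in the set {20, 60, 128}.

2

(20/181) = +1 → QR.
(60/181) = +1 → QR.
(128/181) = -1 → non-residue.
Total quadratic residues among the 3: 2.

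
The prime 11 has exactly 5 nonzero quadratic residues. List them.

Square k = 1,…,5 (k and 11−k give the same square):
1²=1, 2²=4, 3²=9, 4²≡5, 5²≡3 (mod 11).
So the quadratic residues mod 11 are {1, 3, 4, 5, 9}.

1 3 4 5 9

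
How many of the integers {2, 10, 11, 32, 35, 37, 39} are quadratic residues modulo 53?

(2/53) = -1 → non-residue.
(10/53) = +1 → QR.
(11/53) = +1 → QR.
(32/53) = -1 → non-residue.
(35/53) = -1 → non-residue.
(37/53) = +1 → QR.
(39/53) = -1 → non-residue.
Total quadratic residues among the 7: 3.

3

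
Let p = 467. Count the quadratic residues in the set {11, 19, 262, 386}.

1

(11/467) = -1 → non-residue.
(19/467) = -1 → non-residue.
(262/467) = +1 → QR.
(386/467) = -1 → non-residue.
Total quadratic residues among the 4: 1.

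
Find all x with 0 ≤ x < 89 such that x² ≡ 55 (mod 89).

12, 77

89 ≡ 1 (mod 4), so we find a root by search.
Trying successive values, 12² = 144 ≡ 55 (mod 89). The other root is 89 − 12 = 77.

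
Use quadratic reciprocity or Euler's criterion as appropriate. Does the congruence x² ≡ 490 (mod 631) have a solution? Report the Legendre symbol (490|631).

Pull out 2: since 631 ≡ 7 (mod 8), (2/631) = +1.
Reciprocity: 245 ≡ 1 and 631 ≡ 3 (mod 4), so (245/631) = +(631/245).
Reduce top mod 245: now compute (141/245).
Reciprocity: 141 ≡ 1 and 245 ≡ 1 (mod 4), so (141/245) = +(245/141).
Reduce top mod 141: now compute (104/141).
Pull out 2^3: since 141 ≡ 5 (mod 8), (2/141) = -1, so (2/141)^3 = -1.
Reciprocity: 13 ≡ 1 and 141 ≡ 1 (mod 4), so (13/141) = +(141/13).
Reduce top mod 13: now compute (11/13).
Reciprocity: 11 ≡ 3 and 13 ≡ 1 (mod 4), so (11/13) = +(13/11).
Reduce top mod 11: now compute (2/11).
Pull out 2: since 11 ≡ 3 (mod 8), (2/11) = -1.
Reached (1/11) = 1. Collecting the sign flips along the way, the symbol is +1.

1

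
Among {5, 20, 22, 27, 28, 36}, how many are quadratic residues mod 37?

3

(5/37) = -1 → non-residue.
(20/37) = -1 → non-residue.
(22/37) = -1 → non-residue.
(27/37) = +1 → QR.
(28/37) = +1 → QR.
(36/37) = +1 → QR.
Total quadratic residues among the 6: 3.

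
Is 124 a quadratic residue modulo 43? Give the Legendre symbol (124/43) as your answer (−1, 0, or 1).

1

First reduce: 124 ≡ 38 (mod 43).
Pull out 2: since 43 ≡ 3 (mod 8), (2/43) = -1.
Reciprocity: 19 ≡ 3 and 43 ≡ 3 (mod 4), so (19/43) = −(43/19).
Reduce top mod 19: now compute (5/19).
Reciprocity: 5 ≡ 1 and 19 ≡ 3 (mod 4), so (5/19) = +(19/5).
Reduce top mod 5: now compute (4/5).
Pull out 2^2: since 5 ≡ 5 (mod 8), (2/5) = -1, so (2/5)^2 = +1.
Reached (1/5) = 1. Collecting the sign flips along the way, the symbol is +1.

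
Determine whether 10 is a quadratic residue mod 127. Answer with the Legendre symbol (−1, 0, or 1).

-1

Pull out 2: since 127 ≡ 7 (mod 8), (2/127) = +1.
Reciprocity: 5 ≡ 1 and 127 ≡ 3 (mod 4), so (5/127) = +(127/5).
Reduce top mod 5: now compute (2/5).
Pull out 2: since 5 ≡ 5 (mod 8), (2/5) = -1.
Reached (1/5) = 1. Collecting the sign flips along the way, the symbol is -1.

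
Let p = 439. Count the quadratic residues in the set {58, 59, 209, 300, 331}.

(58/439) = +1 → QR.
(59/439) = -1 → non-residue.
(209/439) = +1 → QR.
(300/439) = -1 → non-residue.
(331/439) = +1 → QR.
Total quadratic residues among the 5: 3.

3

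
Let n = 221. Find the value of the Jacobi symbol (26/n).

Pull out 2: since 221 ≡ 5 (mod 8), (2/221) = -1.
Reciprocity: 13 ≡ 1 and 221 ≡ 1 (mod 4), so (13/221) = +(221/13).
Reduce top mod 13: now compute (0/13).
Top reduces to 0: gcd > 1, so the symbol is 0.

0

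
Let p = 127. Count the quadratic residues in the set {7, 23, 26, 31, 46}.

2

(7/127) = -1 → non-residue.
(23/127) = -1 → non-residue.
(26/127) = +1 → QR.
(31/127) = +1 → QR.
(46/127) = -1 → non-residue.
Total quadratic residues among the 5: 2.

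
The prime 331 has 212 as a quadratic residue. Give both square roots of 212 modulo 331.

132, 199

Since 331 ≡ 3 (mod 4), a square root of 212 is 212^((331+1)/4) = 212^83 mod 331.
Repeated squaring: 212^2≡259, 212^4≡219, 212^8≡297, 212^16≡163, 212^32≡89, 212^64≡308 (mod 331).
212^83 = 212^(64+16+2+1) ≡ 132 (mod 331).
Check: 132² = 17424 ≡ 212 (mod 331). The two roots are 132 and 199.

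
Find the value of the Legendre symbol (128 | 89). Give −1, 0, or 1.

1

First reduce: 128 ≡ 39 (mod 89).
Reciprocity: 39 ≡ 3 and 89 ≡ 1 (mod 4), so (39/89) = +(89/39).
Reduce top mod 39: now compute (11/39).
Reciprocity: 11 ≡ 3 and 39 ≡ 3 (mod 4), so (11/39) = −(39/11).
Reduce top mod 11: now compute (6/11).
Pull out 2: since 11 ≡ 3 (mod 8), (2/11) = -1.
Reciprocity: 3 ≡ 3 and 11 ≡ 3 (mod 4), so (3/11) = −(11/3).
Reduce top mod 3: now compute (2/3).
Pull out 2: since 3 ≡ 3 (mod 8), (2/3) = -1.
Reached (1/3) = 1. Collecting the sign flips along the way, the symbol is +1.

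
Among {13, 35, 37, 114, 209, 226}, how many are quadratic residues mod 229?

(13/229) = -1 → non-residue.
(35/229) = -1 → non-residue.
(37/229) = +1 → QR.
(114/229) = -1 → non-residue.
(209/229) = +1 → QR.
(226/229) = +1 → QR.
Total quadratic residues among the 6: 3.

3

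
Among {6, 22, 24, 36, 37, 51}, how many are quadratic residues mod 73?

(6/73) = +1 → QR.
(22/73) = -1 → non-residue.
(24/73) = +1 → QR.
(36/73) = +1 → QR.
(37/73) = +1 → QR.
(51/73) = -1 → non-residue.
Total quadratic residues among the 6: 4.

4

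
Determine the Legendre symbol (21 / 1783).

-1

Reciprocity: 21 ≡ 1 and 1783 ≡ 3 (mod 4), so (21/1783) = +(1783/21).
Reduce top mod 21: now compute (19/21).
Reciprocity: 19 ≡ 3 and 21 ≡ 1 (mod 4), so (19/21) = +(21/19).
Reduce top mod 19: now compute (2/19).
Pull out 2: since 19 ≡ 3 (mod 8), (2/19) = -1.
Reached (1/19) = 1. Collecting the sign flips along the way, the symbol is -1.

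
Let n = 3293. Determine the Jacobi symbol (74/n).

0

Pull out 2: since 3293 ≡ 5 (mod 8), (2/3293) = -1.
Reciprocity: 37 ≡ 1 and 3293 ≡ 1 (mod 4), so (37/3293) = +(3293/37).
Reduce top mod 37: now compute (0/37).
Top reduces to 0: gcd > 1, so the symbol is 0.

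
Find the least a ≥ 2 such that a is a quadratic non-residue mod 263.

5

(2/263) = +1, so 2 is a residue.
(3/263) = +1, so 3 is a residue.
(4/263) = +1, so 4 is a residue.
(5/263) = −1, so 5 is the smallest positive non-residue mod 263.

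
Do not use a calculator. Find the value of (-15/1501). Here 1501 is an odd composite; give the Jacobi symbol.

First reduce: -15 ≡ 1486 (mod 1501).
Pull out 2: since 1501 ≡ 5 (mod 8), (2/1501) = -1.
Reciprocity: 743 ≡ 3 and 1501 ≡ 1 (mod 4), so (743/1501) = +(1501/743).
Reduce top mod 743: now compute (15/743).
Reciprocity: 15 ≡ 3 and 743 ≡ 3 (mod 4), so (15/743) = −(743/15).
Reduce top mod 15: now compute (8/15).
Pull out 2^3: since 15 ≡ 7 (mod 8), (2/15) = +1, so (2/15)^3 = +1.
Reached (1/15) = 1. Collecting the sign flips along the way, the symbol is +1.

1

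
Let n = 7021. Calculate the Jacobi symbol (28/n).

Pull out 2^2: since 7021 ≡ 5 (mod 8), (2/7021) = -1, so (2/7021)^2 = +1.
Reciprocity: 7 ≡ 3 and 7021 ≡ 1 (mod 4), so (7/7021) = +(7021/7).
Reduce top mod 7: now compute (0/7).
Top reduces to 0: gcd > 1, so the symbol is 0.

0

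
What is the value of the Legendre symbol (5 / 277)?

-1

Euler's criterion: (5/277) ≡ 5^138 (mod 277).
5^2 ≡ 25 (mod 277)
5^4 ≡ 71 (mod 277)
5^8 ≡ 55 (mod 277)
5^16 ≡ 255 (mod 277)
5^32 ≡ 207 (mod 277)
5^64 ≡ 191 (mod 277)
5^128 ≡ 194 (mod 277)
5^138 = 5^(128+8+2) ≡ 276 (mod 277).
Result is 276 ≡ −1, so (5/277) = −1.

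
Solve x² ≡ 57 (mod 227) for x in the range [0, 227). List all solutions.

113, 114

Since 227 ≡ 3 (mod 4), a square root of 57 is 57^((227+1)/4) = 57^57 mod 227.
Repeated squaring: 57^2≡71, 57^4≡47, 57^8≡166, 57^16≡89, 57^32≡203 (mod 227).
57^57 = 57^(32+16+8+1) ≡ 113 (mod 227).
Check: 113² = 12769 ≡ 57 (mod 227). The two roots are 113 and 114.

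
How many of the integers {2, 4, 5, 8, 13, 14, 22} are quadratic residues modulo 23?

(2/23) = +1 → QR.
(4/23) = +1 → QR.
(5/23) = -1 → non-residue.
(8/23) = +1 → QR.
(13/23) = +1 → QR.
(14/23) = -1 → non-residue.
(22/23) = -1 → non-residue.
Total quadratic residues among the 7: 4.

4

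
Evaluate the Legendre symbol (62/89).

-1

Pull out 2: since 89 ≡ 1 (mod 8), (2/89) = +1.
Reciprocity: 31 ≡ 3 and 89 ≡ 1 (mod 4), so (31/89) = +(89/31).
Reduce top mod 31: now compute (27/31).
Reciprocity: 27 ≡ 3 and 31 ≡ 3 (mod 4), so (27/31) = −(31/27).
Reduce top mod 27: now compute (4/27).
Pull out 2^2: since 27 ≡ 3 (mod 8), (2/27) = -1, so (2/27)^2 = +1.
Reached (1/27) = 1. Collecting the sign flips along the way, the symbol is -1.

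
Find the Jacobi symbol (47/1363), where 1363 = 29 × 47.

0

Reciprocity: 47 ≡ 3 and 1363 ≡ 3 (mod 4), so (47/1363) = −(1363/47).
Reduce top mod 47: now compute (0/47).
Top reduces to 0: gcd > 1, so the symbol is 0.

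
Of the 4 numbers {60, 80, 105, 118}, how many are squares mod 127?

1

(60/127) = +1 → QR.
(80/127) = -1 → non-residue.
(105/127) = -1 → non-residue.
(118/127) = -1 → non-residue.
Total quadratic residues among the 4: 1.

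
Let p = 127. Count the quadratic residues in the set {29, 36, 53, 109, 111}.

(29/127) = -1 → non-residue.
(36/127) = +1 → QR.
(53/127) = -1 → non-residue.
(109/127) = -1 → non-residue.
(111/127) = -1 → non-residue.
Total quadratic residues among the 5: 1.

1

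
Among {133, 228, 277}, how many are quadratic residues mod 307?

2

(133/307) = +1 → QR.
(228/307) = -1 → non-residue.
(277/307) = +1 → QR.
Total quadratic residues among the 3: 2.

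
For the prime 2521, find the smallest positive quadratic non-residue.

(2/2521) = +1, so 2 is a residue.
(3/2521) = +1, so 3 is a residue.
(4/2521) = +1, so 4 is a residue.
(5/2521) = +1, so 5 is a residue.
(6/2521) = +1, so 6 is a residue.
(7/2521) = +1, so 7 is a residue.
(8/2521) = +1, so 8 is a residue.
(9/2521) = +1, so 9 is a residue.
(10/2521) = +1, so 10 is a residue.
(11/2521) = −1, so 11 is the smallest positive non-residue mod 2521.

11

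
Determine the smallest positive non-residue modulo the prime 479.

(2/479) = +1, so 2 is a residue.
(3/479) = +1, so 3 is a residue.
(4/479) = +1, so 4 is a residue.
(5/479) = +1, so 5 is a residue.
(6/479) = +1, so 6 is a residue.
(7/479) = +1, so 7 is a residue.
(8/479) = +1, so 8 is a residue.
(9/479) = +1, so 9 is a residue.
(10/479) = +1, so 10 is a residue.
(11/479) = +1, so 11 is a residue.
(12/479) = +1, so 12 is a residue.
(13/479) = −1, so 13 is the smallest positive non-residue mod 479.

13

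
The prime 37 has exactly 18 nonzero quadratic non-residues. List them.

Square k = 1,…,18 (k and 37−k give the same square):
1²=1, 2²=4, 3²=9, 4²=16, 5²=25, 6²=36, 7²≡12, 8²≡27, 9²≡7, 10²≡26, 11²≡10, 12²≡33, 13²≡21, 14²≡11, 15²≡3, 16²≡34, 17²≡30, 18²≡28 (mod 37).
The residues are {1, 3, 4, 7, 9, 10, 11, 12, 16, 21, 25, 26, 27, 28, 30, 33, 34, 36}; the non-residues are the remaining 18 nonzero classes.

2,5,6,8,13,14,15,17,18,19,20,22,23,24,29,31,32,35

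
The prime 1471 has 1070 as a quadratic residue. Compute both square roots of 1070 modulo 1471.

709, 762

Since 1471 ≡ 3 (mod 4), a square root of 1070 is 1070^((1471+1)/4) = 1070^368 mod 1471.
Repeated squaring: 1070^2≡462, 1070^4≡149, 1070^8≡136, 1070^16≡844, 1070^32≡372, 1070^64≡110, 1070^128≡332, 1070^256≡1370 (mod 1471).
1070^368 = 1070^(256+64+32+16) ≡ 762 (mod 1471).
Check: 762² = 580644 ≡ 1070 (mod 1471). The two roots are 709 and 762.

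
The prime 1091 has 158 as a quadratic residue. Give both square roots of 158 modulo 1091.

Since 1091 ≡ 3 (mod 4), a square root of 158 is 158^((1091+1)/4) = 158^273 mod 1091.
Repeated squaring: 158^2≡962, 158^4≡276, 158^8≡897, 158^16≡542, 158^32≡285, 158^64≡491, 158^128≡1061, 158^256≡900 (mod 1091).
158^273 = 158^(256+16+1) ≡ 887 (mod 1091).
Check: 887² = 786769 ≡ 158 (mod 1091). The two roots are 204 and 887.

204, 887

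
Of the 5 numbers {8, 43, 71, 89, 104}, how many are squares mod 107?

(8/107) = -1 → non-residue.
(43/107) = -1 → non-residue.
(71/107) = -1 → non-residue.
(89/107) = +1 → QR.
(104/107) = -1 → non-residue.
Total quadratic residues among the 5: 1.

1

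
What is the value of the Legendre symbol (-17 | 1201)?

-1

First reduce: -17 ≡ 1184 (mod 1201).
Pull out 2^5: since 1201 ≡ 1 (mod 8), (2/1201) = +1, so (2/1201)^5 = +1.
Reciprocity: 37 ≡ 1 and 1201 ≡ 1 (mod 4), so (37/1201) = +(1201/37).
Reduce top mod 37: now compute (17/37).
Reciprocity: 17 ≡ 1 and 37 ≡ 1 (mod 4), so (17/37) = +(37/17).
Reduce top mod 17: now compute (3/17).
Reciprocity: 3 ≡ 3 and 17 ≡ 1 (mod 4), so (3/17) = +(17/3).
Reduce top mod 3: now compute (2/3).
Pull out 2: since 3 ≡ 3 (mod 8), (2/3) = -1.
Reached (1/3) = 1. Collecting the sign flips along the way, the symbol is -1.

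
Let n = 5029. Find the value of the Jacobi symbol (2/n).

-1

Pull out 2: since 5029 ≡ 5 (mod 8), (2/5029) = -1.
Reached (1/5029) = 1. Collecting the sign flips along the way, the symbol is -1.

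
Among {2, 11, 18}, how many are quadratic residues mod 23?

(2/23) = +1 → QR.
(11/23) = -1 → non-residue.
(18/23) = +1 → QR.
Total quadratic residues among the 3: 2.

2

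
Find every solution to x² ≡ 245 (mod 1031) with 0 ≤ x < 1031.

460, 571

Since 1031 ≡ 3 (mod 4), a square root of 245 is 245^((1031+1)/4) = 245^258 mod 1031.
Repeated squaring: 245^2≡227, 245^4≡1010, 245^8≡441, 245^16≡653, 245^32≡606, 245^64≡200, 245^128≡822, 245^256≡379 (mod 1031).
245^258 = 245^(256+2) ≡ 460 (mod 1031).
Check: 460² = 211600 ≡ 245 (mod 1031). The two roots are 460 and 571.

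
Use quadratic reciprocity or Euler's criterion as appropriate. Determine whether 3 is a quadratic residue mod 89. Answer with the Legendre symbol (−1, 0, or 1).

Euler's criterion: (3/89) ≡ 3^44 (mod 89).
3^2 ≡ 9 (mod 89)
3^4 ≡ 81 (mod 89)
3^8 ≡ 64 (mod 89)
3^16 ≡ 2 (mod 89)
3^32 ≡ 4 (mod 89)
3^44 = 3^(32+8+4) ≡ 88 (mod 89).
Result is 88 ≡ −1, so (3/89) = −1.

-1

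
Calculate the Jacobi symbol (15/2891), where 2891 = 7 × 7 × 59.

1

Reciprocity: 15 ≡ 3 and 2891 ≡ 3 (mod 4), so (15/2891) = −(2891/15).
Reduce top mod 15: now compute (11/15).
Reciprocity: 11 ≡ 3 and 15 ≡ 3 (mod 4), so (11/15) = −(15/11).
Reduce top mod 11: now compute (4/11).
Pull out 2^2: since 11 ≡ 3 (mod 8), (2/11) = -1, so (2/11)^2 = +1.
Reached (1/11) = 1. Collecting the sign flips along the way, the symbol is +1.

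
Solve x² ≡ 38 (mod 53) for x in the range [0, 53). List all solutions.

12, 41

53 ≡ 1 (mod 4), so we find a root by search.
Trying successive values, 12² = 144 ≡ 38 (mod 53). The other root is 53 − 12 = 41.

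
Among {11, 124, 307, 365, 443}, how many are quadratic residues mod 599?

(11/599) = -1 → non-residue.
(124/599) = -1 → non-residue.
(307/599) = +1 → QR.
(365/599) = -1 → non-residue.
(443/599) = -1 → non-residue.
Total quadratic residues among the 5: 1.

1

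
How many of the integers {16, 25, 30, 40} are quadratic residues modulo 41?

3

(16/41) = +1 → QR.
(25/41) = +1 → QR.
(30/41) = -1 → non-residue.
(40/41) = +1 → QR.
Total quadratic residues among the 4: 3.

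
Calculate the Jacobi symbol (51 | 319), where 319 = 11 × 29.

Reciprocity: 51 ≡ 3 and 319 ≡ 3 (mod 4), so (51/319) = −(319/51).
Reduce top mod 51: now compute (13/51).
Reciprocity: 13 ≡ 1 and 51 ≡ 3 (mod 4), so (13/51) = +(51/13).
Reduce top mod 13: now compute (12/13).
Pull out 2^2: since 13 ≡ 5 (mod 8), (2/13) = -1, so (2/13)^2 = +1.
Reciprocity: 3 ≡ 3 and 13 ≡ 1 (mod 4), so (3/13) = +(13/3).
Reduce top mod 3: now compute (1/3).
Reached (1/3) = 1. Collecting the sign flips along the way, the symbol is -1.

-1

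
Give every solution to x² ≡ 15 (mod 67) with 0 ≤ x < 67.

22, 45

Since 67 ≡ 3 (mod 4), a square root of 15 is 15^((67+1)/4) = 15^17 mod 67.
Repeated squaring: 15^2≡24, 15^4≡40, 15^8≡59, 15^16≡64 (mod 67).
15^17 = 15^(16+1) ≡ 22 (mod 67).
Check: 22² = 484 ≡ 15 (mod 67). The two roots are 22 and 45.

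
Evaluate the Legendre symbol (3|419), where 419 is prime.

1

Reciprocity: 3 ≡ 3 and 419 ≡ 3 (mod 4), so (3/419) = −(419/3).
Reduce top mod 3: now compute (2/3).
Pull out 2: since 3 ≡ 3 (mod 8), (2/3) = -1.
Reached (1/3) = 1. Collecting the sign flips along the way, the symbol is +1.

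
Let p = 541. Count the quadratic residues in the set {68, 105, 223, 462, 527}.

2

(68/541) = -1 → non-residue.
(105/541) = +1 → QR.
(223/541) = -1 → non-residue.
(462/541) = +1 → QR.
(527/541) = -1 → non-residue.
Total quadratic residues among the 5: 2.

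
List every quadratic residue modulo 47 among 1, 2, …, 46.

Square k = 1,…,23 (k and 47−k give the same square):
1²=1, 2²=4, 3²=9, 4²=16, 5²=25, 6²=36, 7²≡2, 8²≡17, 9²≡34, 10²≡6, 11²≡27, 12²≡3, 13²≡28, 14²≡8, 15²≡37, 16²≡21, 17²≡7, 18²≡42, 19²≡32, 20²≡24, 21²≡18, 22²≡14, 23²≡12 (mod 47).
So the quadratic residues mod 47 are {1, 2, 3, 4, 6, 7, 8, 9, 12, 14, 16, 17, 18, 21, 24, 25, 27, 28, 32, 34, 36, 37, 42}.

1,2,3,4,6,7,8,9,12,14,16,17,18,21,24,25,27,28,32,34,36,37,42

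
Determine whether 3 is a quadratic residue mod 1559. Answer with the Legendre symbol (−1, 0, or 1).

1

Reciprocity: 3 ≡ 3 and 1559 ≡ 3 (mod 4), so (3/1559) = −(1559/3).
Reduce top mod 3: now compute (2/3).
Pull out 2: since 3 ≡ 3 (mod 8), (2/3) = -1.
Reached (1/3) = 1. Collecting the sign flips along the way, the symbol is +1.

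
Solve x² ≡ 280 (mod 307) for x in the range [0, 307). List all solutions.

105, 202

Since 307 ≡ 3 (mod 4), a square root of 280 is 280^((307+1)/4) = 280^77 mod 307.
Repeated squaring: 280^2≡115, 280^4≡24, 280^8≡269, 280^16≡216, 280^32≡299, 280^64≡64 (mod 307).
280^77 = 280^(64+8+4+1) ≡ 105 (mod 307).
Check: 105² = 11025 ≡ 280 (mod 307). The two roots are 105 and 202.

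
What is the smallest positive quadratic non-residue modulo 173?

2

(2/173) = −1, so 2 is the smallest positive non-residue mod 173.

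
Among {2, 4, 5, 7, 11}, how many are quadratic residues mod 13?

1

(2/13) = -1 → non-residue.
(4/13) = +1 → QR.
(5/13) = -1 → non-residue.
(7/13) = -1 → non-residue.
(11/13) = -1 → non-residue.
Total quadratic residues among the 5: 1.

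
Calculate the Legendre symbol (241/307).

-1

Euler's criterion: (241/307) ≡ 241^153 (mod 307).
241^2 ≡ 58 (mod 307)
241^4 ≡ 294 (mod 307)
241^8 ≡ 169 (mod 307)
241^16 ≡ 10 (mod 307)
241^32 ≡ 100 (mod 307)
241^64 ≡ 176 (mod 307)
241^128 ≡ 276 (mod 307)
241^153 = 241^(128+16+8+1) ≡ 306 (mod 307).
Result is 306 ≡ −1, so (241/307) = −1.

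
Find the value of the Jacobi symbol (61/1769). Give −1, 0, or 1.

Reciprocity: 61 ≡ 1 and 1769 ≡ 1 (mod 4), so (61/1769) = +(1769/61).
Reduce top mod 61: now compute (0/61).
Top reduces to 0: gcd > 1, so the symbol is 0.

0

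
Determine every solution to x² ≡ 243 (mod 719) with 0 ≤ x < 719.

Since 719 ≡ 3 (mod 4), a square root of 243 is 243^((719+1)/4) = 243^180 mod 719.
Repeated squaring: 243^2≡91, 243^4≡372, 243^8≡336, 243^16≡13, 243^32≡169, 243^64≡520, 243^128≡56 (mod 719).
243^180 = 243^(128+32+16+4) ≡ 678 (mod 719).
Check: 678² = 459684 ≡ 243 (mod 719). The two roots are 41 and 678.

41, 678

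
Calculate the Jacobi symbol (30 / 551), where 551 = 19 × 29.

Pull out 2: since 551 ≡ 7 (mod 8), (2/551) = +1.
Reciprocity: 15 ≡ 3 and 551 ≡ 3 (mod 4), so (15/551) = −(551/15).
Reduce top mod 15: now compute (11/15).
Reciprocity: 11 ≡ 3 and 15 ≡ 3 (mod 4), so (11/15) = −(15/11).
Reduce top mod 11: now compute (4/11).
Pull out 2^2: since 11 ≡ 3 (mod 8), (2/11) = -1, so (2/11)^2 = +1.
Reached (1/11) = 1. Collecting the sign flips along the way, the symbol is +1.

1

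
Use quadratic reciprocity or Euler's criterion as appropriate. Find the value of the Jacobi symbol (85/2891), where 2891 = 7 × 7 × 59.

1

Reciprocity: 85 ≡ 1 and 2891 ≡ 3 (mod 4), so (85/2891) = +(2891/85).
Reduce top mod 85: now compute (1/85).
Reached (1/85) = 1. Collecting the sign flips along the way, the symbol is +1.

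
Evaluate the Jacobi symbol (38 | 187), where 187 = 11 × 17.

1

Pull out 2: since 187 ≡ 3 (mod 8), (2/187) = -1.
Reciprocity: 19 ≡ 3 and 187 ≡ 3 (mod 4), so (19/187) = −(187/19).
Reduce top mod 19: now compute (16/19).
Pull out 2^4: since 19 ≡ 3 (mod 8), (2/19) = -1, so (2/19)^4 = +1.
Reached (1/19) = 1. Collecting the sign flips along the way, the symbol is +1.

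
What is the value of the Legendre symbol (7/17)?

Reciprocity: 7 ≡ 3 and 17 ≡ 1 (mod 4), so (7/17) = +(17/7).
Reduce top mod 7: now compute (3/7).
Reciprocity: 3 ≡ 3 and 7 ≡ 3 (mod 4), so (3/7) = −(7/3).
Reduce top mod 3: now compute (1/3).
Reached (1/3) = 1. Collecting the sign flips along the way, the symbol is -1.

-1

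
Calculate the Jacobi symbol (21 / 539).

Reciprocity: 21 ≡ 1 and 539 ≡ 3 (mod 4), so (21/539) = +(539/21).
Reduce top mod 21: now compute (14/21).
Pull out 2: since 21 ≡ 5 (mod 8), (2/21) = -1.
Reciprocity: 7 ≡ 3 and 21 ≡ 1 (mod 4), so (7/21) = +(21/7).
Reduce top mod 7: now compute (0/7).
Top reduces to 0: gcd > 1, so the symbol is 0.

0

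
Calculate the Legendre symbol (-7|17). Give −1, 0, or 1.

First reduce: -7 ≡ 10 (mod 17).
Pull out 2: since 17 ≡ 1 (mod 8), (2/17) = +1.
Reciprocity: 5 ≡ 1 and 17 ≡ 1 (mod 4), so (5/17) = +(17/5).
Reduce top mod 5: now compute (2/5).
Pull out 2: since 5 ≡ 5 (mod 8), (2/5) = -1.
Reached (1/5) = 1. Collecting the sign flips along the way, the symbol is -1.

-1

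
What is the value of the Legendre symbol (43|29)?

-1

Euler's criterion: (43/29) ≡ 14^14 (mod 29).
14^2 ≡ 22 (mod 29)
14^4 ≡ 20 (mod 29)
14^8 ≡ 23 (mod 29)
14^14 = 14^(8+4+2) ≡ 28 (mod 29).
Result is 28 ≡ −1, so (43/29) = −1.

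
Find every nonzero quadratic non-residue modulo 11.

Square k = 1,…,5 (k and 11−k give the same square):
1²=1, 2²=4, 3²=9, 4²≡5, 5²≡3 (mod 11).
The residues are {1, 3, 4, 5, 9}; the non-residues are the remaining 5 nonzero classes.

2,6,7,8,10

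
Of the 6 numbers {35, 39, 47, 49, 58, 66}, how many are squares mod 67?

(35/67) = +1 → QR.
(39/67) = +1 → QR.
(47/67) = +1 → QR.
(49/67) = +1 → QR.
(58/67) = -1 → non-residue.
(66/67) = -1 → non-residue.
Total quadratic residues among the 6: 4.

4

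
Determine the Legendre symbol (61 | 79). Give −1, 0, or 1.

-1

Euler's criterion: (61/79) ≡ 61^39 (mod 79).
61^2 ≡ 8 (mod 79)
61^4 ≡ 64 (mod 79)
61^8 ≡ 67 (mod 79)
61^16 ≡ 65 (mod 79)
61^32 ≡ 38 (mod 79)
61^39 = 61^(32+4+2+1) ≡ 78 (mod 79).
Result is 78 ≡ −1, so (61/79) = −1.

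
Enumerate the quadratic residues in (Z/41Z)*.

1,2,4,5,8,9,10,16,18,20,21,23,25,31,32,33,36,37,39,40

Square k = 1,…,20 (k and 41−k give the same square):
1²=1, 2²=4, 3²=9, 4²=16, 5²=25, 6²=36, 7²≡8, 8²≡23, 9²≡40, 10²≡18, 11²≡39, 12²≡21, 13²≡5, 14²≡32, 15²≡20, 16²≡10, 17²≡2, 18²≡37, 19²≡33, 20²≡31 (mod 41).
So the quadratic residues mod 41 are {1, 2, 4, 5, 8, 9, 10, 16, 18, 20, 21, 23, 25, 31, 32, 33, 36, 37, 39, 40}.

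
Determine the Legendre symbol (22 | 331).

1

Euler's criterion: (22/331) ≡ 22^165 (mod 331).
22^2 ≡ 153 (mod 331)
22^4 ≡ 239 (mod 331)
22^8 ≡ 189 (mod 331)
22^16 ≡ 304 (mod 331)
22^32 ≡ 67 (mod 331)
22^64 ≡ 186 (mod 331)
22^128 ≡ 172 (mod 331)
22^165 = 22^(128+32+4+1) ≡ 1 (mod 331).
Result is 1, so (22/331) = 1.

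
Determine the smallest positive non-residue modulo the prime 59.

2

(2/59) = −1, so 2 is the smallest positive non-residue mod 59.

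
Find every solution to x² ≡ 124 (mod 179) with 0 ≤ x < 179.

Since 179 ≡ 3 (mod 4), a square root of 124 is 124^((179+1)/4) = 124^45 mod 179.
Repeated squaring: 124^2≡161, 124^4≡145, 124^8≡82, 124^16≡101, 124^32≡177 (mod 179).
124^45 = 124^(32+8+4+1) ≡ 126 (mod 179).
Check: 126² = 15876 ≡ 124 (mod 179). The two roots are 53 and 126.

53, 126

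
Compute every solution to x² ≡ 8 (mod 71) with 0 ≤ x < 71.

24, 47

Since 71 ≡ 3 (mod 4), a square root of 8 is 8^((71+1)/4) = 8^18 mod 71.
Repeated squaring: 8^2≡64, 8^4≡49, 8^8≡58, 8^16≡27 (mod 71).
8^18 = 8^(16+2) ≡ 24 (mod 71).
Check: 24² = 576 ≡ 8 (mod 71). The two roots are 24 and 47.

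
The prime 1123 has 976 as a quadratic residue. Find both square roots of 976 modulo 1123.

469, 654

Since 1123 ≡ 3 (mod 4), a square root of 976 is 976^((1123+1)/4) = 976^281 mod 1123.
Repeated squaring: 976^2≡272, 976^4≡989, 976^8≡1111, 976^16≡144, 976^32≡522, 976^64≡718, 976^128≡67, 976^256≡1120 (mod 1123).
976^281 = 976^(256+16+8+1) ≡ 469 (mod 1123).
Check: 469² = 219961 ≡ 976 (mod 1123). The two roots are 469 and 654.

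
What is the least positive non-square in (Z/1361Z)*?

(2/1361) = +1, so 2 is a residue.
(3/1361) = −1, so 3 is the smallest positive non-residue mod 1361.

3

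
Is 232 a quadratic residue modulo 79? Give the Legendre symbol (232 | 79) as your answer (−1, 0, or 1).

-1

First reduce: 232 ≡ 74 (mod 79).
Pull out 2: since 79 ≡ 7 (mod 8), (2/79) = +1.
Reciprocity: 37 ≡ 1 and 79 ≡ 3 (mod 4), so (37/79) = +(79/37).
Reduce top mod 37: now compute (5/37).
Reciprocity: 5 ≡ 1 and 37 ≡ 1 (mod 4), so (5/37) = +(37/5).
Reduce top mod 5: now compute (2/5).
Pull out 2: since 5 ≡ 5 (mod 8), (2/5) = -1.
Reached (1/5) = 1. Collecting the sign flips along the way, the symbol is -1.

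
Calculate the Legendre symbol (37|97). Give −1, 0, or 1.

Euler's criterion: (37/97) ≡ 37^48 (mod 97).
37^2 ≡ 11 (mod 97)
37^4 ≡ 24 (mod 97)
37^8 ≡ 91 (mod 97)
37^16 ≡ 36 (mod 97)
37^32 ≡ 35 (mod 97)
37^48 = 37^(32+16) ≡ 96 (mod 97).
Result is 96 ≡ −1, so (37/97) = −1.

-1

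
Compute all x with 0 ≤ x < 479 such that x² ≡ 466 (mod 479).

Since 479 ≡ 3 (mod 4), a square root of 466 is 466^((479+1)/4) = 466^120 mod 479.
Repeated squaring: 466^2≡169, 466^4≡300, 466^8≡427, 466^16≡309, 466^32≡160, 466^64≡213 (mod 479).
466^120 = 466^(64+32+16+8) ≡ 150 (mod 479).
Check: 150² = 22500 ≡ 466 (mod 479). The two roots are 150 and 329.

150, 329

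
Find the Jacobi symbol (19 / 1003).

1

Reciprocity: 19 ≡ 3 and 1003 ≡ 3 (mod 4), so (19/1003) = −(1003/19).
Reduce top mod 19: now compute (15/19).
Reciprocity: 15 ≡ 3 and 19 ≡ 3 (mod 4), so (15/19) = −(19/15).
Reduce top mod 15: now compute (4/15).
Pull out 2^2: since 15 ≡ 7 (mod 8), (2/15) = +1, so (2/15)^2 = +1.
Reached (1/15) = 1. Collecting the sign flips along the way, the symbol is +1.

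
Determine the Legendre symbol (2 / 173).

-1

Pull out 2: since 173 ≡ 5 (mod 8), (2/173) = -1.
Reached (1/173) = 1. Collecting the sign flips along the way, the symbol is -1.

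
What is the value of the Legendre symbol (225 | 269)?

1

Reciprocity: 225 ≡ 1 and 269 ≡ 1 (mod 4), so (225/269) = +(269/225).
Reduce top mod 225: now compute (44/225).
Pull out 2^2: since 225 ≡ 1 (mod 8), (2/225) = +1, so (2/225)^2 = +1.
Reciprocity: 11 ≡ 3 and 225 ≡ 1 (mod 4), so (11/225) = +(225/11).
Reduce top mod 11: now compute (5/11).
Reciprocity: 5 ≡ 1 and 11 ≡ 3 (mod 4), so (5/11) = +(11/5).
Reduce top mod 5: now compute (1/5).
Reached (1/5) = 1. Collecting the sign flips along the way, the symbol is +1.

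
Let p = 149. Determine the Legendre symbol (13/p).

Reciprocity: 13 ≡ 1 and 149 ≡ 1 (mod 4), so (13/149) = +(149/13).
Reduce top mod 13: now compute (6/13).
Pull out 2: since 13 ≡ 5 (mod 8), (2/13) = -1.
Reciprocity: 3 ≡ 3 and 13 ≡ 1 (mod 4), so (3/13) = +(13/3).
Reduce top mod 3: now compute (1/3).
Reached (1/3) = 1. Collecting the sign flips along the way, the symbol is -1.

-1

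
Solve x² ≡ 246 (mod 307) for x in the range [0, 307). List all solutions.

89, 218

Since 307 ≡ 3 (mod 4), a square root of 246 is 246^((307+1)/4) = 246^77 mod 307.
Repeated squaring: 246^2≡37, 246^4≡141, 246^8≡233, 246^16≡257, 246^32≡44, 246^64≡94 (mod 307).
246^77 = 246^(64+8+4+1) ≡ 89 (mod 307).
Check: 89² = 7921 ≡ 246 (mod 307). The two roots are 89 and 218.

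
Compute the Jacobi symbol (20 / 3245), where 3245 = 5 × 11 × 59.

0

Pull out 2^2: since 3245 ≡ 5 (mod 8), (2/3245) = -1, so (2/3245)^2 = +1.
Reciprocity: 5 ≡ 1 and 3245 ≡ 1 (mod 4), so (5/3245) = +(3245/5).
Reduce top mod 5: now compute (0/5).
Top reduces to 0: gcd > 1, so the symbol is 0.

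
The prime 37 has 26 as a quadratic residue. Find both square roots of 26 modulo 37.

37 ≡ 1 (mod 4), so we find a root by search.
Trying successive values, 10² = 100 ≡ 26 (mod 37). The other root is 37 − 10 = 27.

10, 27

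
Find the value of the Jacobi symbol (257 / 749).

1

Reciprocity: 257 ≡ 1 and 749 ≡ 1 (mod 4), so (257/749) = +(749/257).
Reduce top mod 257: now compute (235/257).
Reciprocity: 235 ≡ 3 and 257 ≡ 1 (mod 4), so (235/257) = +(257/235).
Reduce top mod 235: now compute (22/235).
Pull out 2: since 235 ≡ 3 (mod 8), (2/235) = -1.
Reciprocity: 11 ≡ 3 and 235 ≡ 3 (mod 4), so (11/235) = −(235/11).
Reduce top mod 11: now compute (4/11).
Pull out 2^2: since 11 ≡ 3 (mod 8), (2/11) = -1, so (2/11)^2 = +1.
Reached (1/11) = 1. Collecting the sign flips along the way, the symbol is +1.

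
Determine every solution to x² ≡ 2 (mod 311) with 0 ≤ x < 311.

66, 245

Since 311 ≡ 3 (mod 4), a square root of 2 is 2^((311+1)/4) = 2^78 mod 311.
Repeated squaring: 2^2≡4, 2^4≡16, 2^8≡256, 2^16≡226, 2^32≡72, 2^64≡208 (mod 311).
2^78 = 2^(64+8+4+2) ≡ 245 (mod 311).
Check: 245² = 60025 ≡ 2 (mod 311). The two roots are 66 and 245.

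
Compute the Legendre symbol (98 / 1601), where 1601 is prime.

1

Pull out 2: since 1601 ≡ 1 (mod 8), (2/1601) = +1.
Reciprocity: 49 ≡ 1 and 1601 ≡ 1 (mod 4), so (49/1601) = +(1601/49).
Reduce top mod 49: now compute (33/49).
Reciprocity: 33 ≡ 1 and 49 ≡ 1 (mod 4), so (33/49) = +(49/33).
Reduce top mod 33: now compute (16/33).
Pull out 2^4: since 33 ≡ 1 (mod 8), (2/33) = +1, so (2/33)^4 = +1.
Reached (1/33) = 1. Collecting the sign flips along the way, the symbol is +1.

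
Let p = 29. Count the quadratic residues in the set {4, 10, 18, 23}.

(4/29) = +1 → QR.
(10/29) = -1 → non-residue.
(18/29) = -1 → non-residue.
(23/29) = +1 → QR.
Total quadratic residues among the 4: 2.

2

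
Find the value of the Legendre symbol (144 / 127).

First reduce: 144 ≡ 17 (mod 127).
Reciprocity: 17 ≡ 1 and 127 ≡ 3 (mod 4), so (17/127) = +(127/17).
Reduce top mod 17: now compute (8/17).
Pull out 2^3: since 17 ≡ 1 (mod 8), (2/17) = +1, so (2/17)^3 = +1.
Reached (1/17) = 1. Collecting the sign flips along the way, the symbol is +1.

1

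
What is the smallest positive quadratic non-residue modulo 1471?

(2/1471) = +1, so 2 is a residue.
(3/1471) = −1, so 3 is the smallest positive non-residue mod 1471.

3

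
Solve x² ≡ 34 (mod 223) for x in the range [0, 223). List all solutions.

Since 223 ≡ 3 (mod 4), a square root of 34 is 34^((223+1)/4) = 34^56 mod 223.
Repeated squaring: 34^2≡41, 34^4≡120, 34^8≡128, 34^16≡105, 34^32≡98 (mod 223).
34^56 = 34^(32+16+8) ≡ 82 (mod 223).
Check: 82² = 6724 ≡ 34 (mod 223). The two roots are 82 and 141.

82, 141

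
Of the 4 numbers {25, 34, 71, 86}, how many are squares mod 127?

(25/127) = +1 → QR.
(34/127) = +1 → QR.
(71/127) = +1 → QR.
(86/127) = -1 → non-residue.
Total quadratic residues among the 4: 3.

3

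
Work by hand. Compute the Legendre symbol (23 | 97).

Euler's criterion: (23/97) ≡ 23^48 (mod 97).
23^2 ≡ 44 (mod 97)
23^4 ≡ 93 (mod 97)
23^8 ≡ 16 (mod 97)
23^16 ≡ 62 (mod 97)
23^32 ≡ 61 (mod 97)
23^48 = 23^(32+16) ≡ 96 (mod 97).
Result is 96 ≡ −1, so (23/97) = −1.

-1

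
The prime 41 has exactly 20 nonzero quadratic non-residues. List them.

3, 6, 7, 11, 12, 13, 14, 15, 17, 19, 22, 24, 26, 27, 28, 29, 30, 34, 35, 38

Square k = 1,…,20 (k and 41−k give the same square):
1²=1, 2²=4, 3²=9, 4²=16, 5²=25, 6²=36, 7²≡8, 8²≡23, 9²≡40, 10²≡18, 11²≡39, 12²≡21, 13²≡5, 14²≡32, 15²≡20, 16²≡10, 17²≡2, 18²≡37, 19²≡33, 20²≡31 (mod 41).
The residues are {1, 2, 4, 5, 8, 9, 10, 16, 18, 20, 21, 23, 25, 31, 32, 33, 36, 37, 39, 40}; the non-residues are the remaining 20 nonzero classes.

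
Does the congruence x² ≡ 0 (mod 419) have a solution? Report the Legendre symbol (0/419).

0

Top reduces to 0: gcd > 1, so the symbol is 0.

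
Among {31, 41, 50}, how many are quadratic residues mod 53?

(31/53) = -1 → non-residue.
(41/53) = -1 → non-residue.
(50/53) = -1 → non-residue.
Total quadratic residues among the 3: 0.

0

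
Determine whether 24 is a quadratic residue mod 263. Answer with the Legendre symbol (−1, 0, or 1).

1

Euler's criterion: (24/263) ≡ 24^131 (mod 263).
24^2 ≡ 50 (mod 263)
24^4 ≡ 133 (mod 263)
24^8 ≡ 68 (mod 263)
24^16 ≡ 153 (mod 263)
24^32 ≡ 2 (mod 263)
24^64 ≡ 4 (mod 263)
24^128 ≡ 16 (mod 263)
24^131 = 24^(128+2+1) ≡ 1 (mod 263).
Result is 1, so (24/263) = 1.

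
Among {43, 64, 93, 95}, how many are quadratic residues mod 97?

(43/97) = +1 → QR.
(64/97) = +1 → QR.
(93/97) = +1 → QR.
(95/97) = +1 → QR.
Total quadratic residues among the 4: 4.

4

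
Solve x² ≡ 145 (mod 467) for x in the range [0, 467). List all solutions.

132, 335

Since 467 ≡ 3 (mod 4), a square root of 145 is 145^((467+1)/4) = 145^117 mod 467.
Repeated squaring: 145^2≡10, 145^4≡100, 145^8≡193, 145^16≡356, 145^32≡179, 145^64≡285 (mod 467).
145^117 = 145^(64+32+16+4+1) ≡ 335 (mod 467).
Check: 335² = 112225 ≡ 145 (mod 467). The two roots are 132 and 335.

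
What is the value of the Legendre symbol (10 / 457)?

-1

Pull out 2: since 457 ≡ 1 (mod 8), (2/457) = +1.
Reciprocity: 5 ≡ 1 and 457 ≡ 1 (mod 4), so (5/457) = +(457/5).
Reduce top mod 5: now compute (2/5).
Pull out 2: since 5 ≡ 5 (mod 8), (2/5) = -1.
Reached (1/5) = 1. Collecting the sign flips along the way, the symbol is -1.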